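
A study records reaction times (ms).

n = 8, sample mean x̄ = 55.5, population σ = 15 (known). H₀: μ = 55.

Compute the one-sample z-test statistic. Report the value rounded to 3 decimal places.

SE = σ/√n = 15/√8 = 5.3033
z = (x̄−μ₀)/SE = (55.5−55)/5.3033 = 0.0943

test statistic = 0.094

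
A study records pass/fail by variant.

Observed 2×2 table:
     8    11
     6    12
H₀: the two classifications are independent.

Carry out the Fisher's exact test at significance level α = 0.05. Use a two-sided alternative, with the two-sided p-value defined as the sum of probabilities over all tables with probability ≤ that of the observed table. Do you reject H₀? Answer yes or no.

reject H₀: no

Margins: r₁=19, r₂=18, c₁=14, c₂=23, n=37
p_obs = C(19,8)·C(18,6)/C(37,14); sum pmf over tables with pmf ≤ p_obs
p-value (two-sided) = 0.73743
At α=0.05: p ≥ α → fail to reject H₀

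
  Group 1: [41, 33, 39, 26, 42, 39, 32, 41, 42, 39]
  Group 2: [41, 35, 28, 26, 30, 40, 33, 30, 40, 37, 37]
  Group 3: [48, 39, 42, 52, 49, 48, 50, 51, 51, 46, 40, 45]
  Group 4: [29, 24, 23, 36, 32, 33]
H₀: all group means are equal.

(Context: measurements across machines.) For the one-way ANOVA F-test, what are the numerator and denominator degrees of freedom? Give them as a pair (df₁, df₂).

degrees of freedom = [3, 35]

k = 4 groups, N = 39 total
df = (k−1, N−k) = (4−1, 39−4) = (3, 35)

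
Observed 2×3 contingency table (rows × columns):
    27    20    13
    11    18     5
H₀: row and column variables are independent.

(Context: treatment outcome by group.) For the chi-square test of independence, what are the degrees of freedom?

df = (r−1)(c−1) = (2−1)·(3−1) = 2

degrees of freedom = 2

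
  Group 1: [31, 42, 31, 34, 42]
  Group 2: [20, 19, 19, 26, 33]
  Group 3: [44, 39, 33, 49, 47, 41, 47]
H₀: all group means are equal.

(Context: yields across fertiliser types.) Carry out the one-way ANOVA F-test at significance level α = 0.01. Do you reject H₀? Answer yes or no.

reject H₀: yes

Group means [36.00, 23.40, 42.86], grand mean 35.118
SSB = Σnᵢ(x̄ᵢ−x̄)² = 1109.708; SSW = ΣΣ(x−x̄ᵢ)² = 464.057
MSB = 1109.708/2 = 554.8538; MSW = 464.057/14 = 33.1469
F = MSB/MSW = 16.7392
df = (2, 14)
p-value (upper-tail) = 0.00019
At α=0.01: p < α → reject H₀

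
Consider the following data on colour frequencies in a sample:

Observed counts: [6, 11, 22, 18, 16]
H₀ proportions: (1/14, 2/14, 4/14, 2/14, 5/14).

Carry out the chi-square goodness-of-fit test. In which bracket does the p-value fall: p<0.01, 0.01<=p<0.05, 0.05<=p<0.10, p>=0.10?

n = 73; E_i = n·p_i = [5.21, 10.43, 20.86, 10.43, 26.07]
χ² = (6−5.21)²/5.21 + (11−10.43)²/10.43 + (22−20.86)²/20.86 + (18−10.43)²/10.43 + (16−26.07)²/26.07 = 9.6000
df = 4
p-value (upper-tail) = 0.04773
→ bracket: 0.01<=p<0.05

p-value bracket: 0.01<=p<0.05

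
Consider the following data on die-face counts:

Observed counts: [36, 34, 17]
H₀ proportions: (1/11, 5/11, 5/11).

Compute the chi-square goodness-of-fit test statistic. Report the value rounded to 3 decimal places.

n = 87; E_i = n·p_i = [7.91, 39.55, 39.55]
χ² = (36−7.91)²/7.91 + (34−39.55)²/39.55 + (17−39.55)²/39.55 = 113.4023
df = 2

test statistic = 113.402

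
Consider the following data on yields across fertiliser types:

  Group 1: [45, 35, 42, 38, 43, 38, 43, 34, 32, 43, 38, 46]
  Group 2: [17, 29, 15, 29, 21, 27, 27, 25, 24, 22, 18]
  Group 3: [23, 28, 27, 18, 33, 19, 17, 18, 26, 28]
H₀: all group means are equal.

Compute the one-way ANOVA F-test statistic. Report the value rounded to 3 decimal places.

Group means [39.75, 23.09, 23.70], grand mean 29.333
SSB = Σnᵢ(x̄ᵢ−x̄)² = 2048.074; SSW = ΣΣ(x−x̄ᵢ)² = 739.259
MSB = 2048.074/2 = 1024.0371; MSW = 739.259/30 = 24.6420
F = MSB/MSW = 41.5566
df = (2, 30)

test statistic = 41.557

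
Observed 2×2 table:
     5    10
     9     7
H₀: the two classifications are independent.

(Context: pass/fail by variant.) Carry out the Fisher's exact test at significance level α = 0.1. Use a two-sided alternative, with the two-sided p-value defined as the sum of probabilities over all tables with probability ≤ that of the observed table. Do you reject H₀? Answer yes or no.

Margins: r₁=15, r₂=16, c₁=14, c₂=17, n=31
p_obs = C(15,5)·C(16,9)/C(31,14); sum pmf over tables with pmf ≤ p_obs
p-value (two-sided) = 0.28516
At α=0.1: p ≥ α → fail to reject H₀

reject H₀: no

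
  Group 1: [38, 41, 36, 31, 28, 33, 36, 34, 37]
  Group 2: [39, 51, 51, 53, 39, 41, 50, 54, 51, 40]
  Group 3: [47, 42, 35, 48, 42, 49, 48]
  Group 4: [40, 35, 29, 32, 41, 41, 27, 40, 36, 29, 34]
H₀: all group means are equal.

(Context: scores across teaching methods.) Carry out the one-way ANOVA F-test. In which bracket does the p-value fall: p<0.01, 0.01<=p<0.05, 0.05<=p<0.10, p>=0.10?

Group means [34.89, 46.90, 44.43, 34.91], grand mean 39.946
SSB = Σnᵢ(x̄ᵢ−x̄)² = 1133.480; SSW = ΣΣ(x−x̄ᵢ)² = 898.412
MSB = 1133.480/3 = 377.8265; MSW = 898.412/33 = 27.2246
F = MSB/MSW = 13.8781
df = (3, 33)
p-value (upper-tail) = 0.00001
→ bracket: p<0.01

p-value bracket: p<0.01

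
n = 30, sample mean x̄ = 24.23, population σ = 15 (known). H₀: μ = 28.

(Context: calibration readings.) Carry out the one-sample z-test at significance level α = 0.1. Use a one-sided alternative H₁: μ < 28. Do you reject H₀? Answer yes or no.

SE = σ/√n = 15/√30 = 2.7386
z = (x̄−μ₀)/SE = (24.23−28)/2.7386 = -1.3766
p-value (one-sided, H₁ less) = 0.08432
At α=0.1: p < α → reject H₀

reject H₀: yes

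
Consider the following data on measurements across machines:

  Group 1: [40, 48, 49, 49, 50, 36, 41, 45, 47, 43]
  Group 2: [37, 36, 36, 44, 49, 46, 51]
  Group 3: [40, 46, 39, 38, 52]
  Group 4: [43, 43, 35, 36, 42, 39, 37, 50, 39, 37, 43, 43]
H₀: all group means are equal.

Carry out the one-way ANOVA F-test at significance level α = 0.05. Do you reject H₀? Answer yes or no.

Group means [44.80, 42.71, 43.00, 40.58], grand mean 42.618
SSB = Σnᵢ(x̄ᵢ−x̄)² = 98.084; SSW = ΣΣ(x−x̄ᵢ)² = 775.945
MSB = 98.084/3 = 32.6947; MSW = 775.945/30 = 25.8648
F = MSB/MSW = 1.2641
df = (3, 30)
p-value (upper-tail) = 0.30440
At α=0.05: p ≥ α → fail to reject H₀

reject H₀: no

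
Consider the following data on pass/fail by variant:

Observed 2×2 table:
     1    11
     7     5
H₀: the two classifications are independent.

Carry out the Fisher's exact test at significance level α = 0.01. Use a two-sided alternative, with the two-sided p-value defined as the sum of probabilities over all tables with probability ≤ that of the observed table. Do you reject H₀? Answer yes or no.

reject H₀: no

Margins: r₁=12, r₂=12, c₁=8, c₂=16, n=24
p_obs = C(12,1)·C(12,7)/C(24,8); sum pmf over tables with pmf ≤ p_obs
p-value (two-sided) = 0.02719
At α=0.01: p ≥ α → fail to reject H₀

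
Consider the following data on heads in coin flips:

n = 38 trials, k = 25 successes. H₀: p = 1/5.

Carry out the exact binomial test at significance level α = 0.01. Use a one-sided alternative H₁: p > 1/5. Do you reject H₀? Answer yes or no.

reject H₀: yes

Exact binomial: n=38, k=25, p₀=1/5=0.2000
P(X≥25) from Σ C(n,i)·p₀^i·(1−p₀)^(n−i)
p-value (one-sided, H₁ greater) = 0.00000
At α=0.01: p < α → reject H₀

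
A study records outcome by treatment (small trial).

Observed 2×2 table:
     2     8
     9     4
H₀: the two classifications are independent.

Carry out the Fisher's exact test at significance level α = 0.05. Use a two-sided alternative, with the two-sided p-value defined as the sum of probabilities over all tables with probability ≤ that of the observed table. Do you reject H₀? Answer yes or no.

reject H₀: yes

Margins: r₁=10, r₂=13, c₁=11, c₂=12, n=23
p_obs = C(10,2)·C(13,9)/C(23,11); sum pmf over tables with pmf ≤ p_obs
p-value (two-sided) = 0.03607
At α=0.05: p < α → reject H₀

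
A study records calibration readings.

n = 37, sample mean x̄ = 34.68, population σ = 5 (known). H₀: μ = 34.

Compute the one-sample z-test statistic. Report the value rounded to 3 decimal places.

SE = σ/√n = 5/√37 = 0.8220
z = (x̄−μ₀)/SE = (34.68−34)/0.8220 = 0.8273

test statistic = 0.827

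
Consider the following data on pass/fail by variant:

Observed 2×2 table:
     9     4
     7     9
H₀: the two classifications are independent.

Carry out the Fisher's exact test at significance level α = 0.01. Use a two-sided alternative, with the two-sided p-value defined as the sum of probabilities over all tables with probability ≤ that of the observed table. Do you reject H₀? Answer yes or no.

reject H₀: no

Margins: r₁=13, r₂=16, c₁=16, c₂=13, n=29
p_obs = C(13,9)·C(16,7)/C(29,16); sum pmf over tables with pmf ≤ p_obs
p-value (two-sided) = 0.26417
At α=0.01: p ≥ α → fail to reject H₀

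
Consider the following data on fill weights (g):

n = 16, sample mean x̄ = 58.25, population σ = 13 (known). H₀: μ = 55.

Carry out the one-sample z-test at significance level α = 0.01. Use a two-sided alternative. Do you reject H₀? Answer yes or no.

reject H₀: no

SE = σ/√n = 13/√16 = 3.2500
z = (x̄−μ₀)/SE = (58.25−55)/3.2500 = 1.0000
p-value (two-sided) = 0.31731
At α=0.01: p ≥ α → fail to reject H₀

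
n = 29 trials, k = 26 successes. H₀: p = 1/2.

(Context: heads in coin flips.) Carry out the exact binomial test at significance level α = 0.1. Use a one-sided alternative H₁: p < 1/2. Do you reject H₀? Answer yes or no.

Exact binomial: n=29, k=26, p₀=1/2=0.5000
P(X≤26) from Σ C(n,i)·p₀^i·(1−p₀)^(n−i)
p-value (one-sided, H₁ less) = 1.00000
At α=0.1: p ≥ α → fail to reject H₀

reject H₀: no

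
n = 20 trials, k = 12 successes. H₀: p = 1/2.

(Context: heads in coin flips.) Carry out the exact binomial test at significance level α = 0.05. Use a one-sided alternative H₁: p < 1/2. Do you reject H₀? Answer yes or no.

Exact binomial: n=20, k=12, p₀=1/2=0.5000
P(X≤12) from Σ C(n,i)·p₀^i·(1−p₀)^(n−i)
p-value (one-sided, H₁ less) = 0.86841
At α=0.05: p ≥ α → fail to reject H₀

reject H₀: no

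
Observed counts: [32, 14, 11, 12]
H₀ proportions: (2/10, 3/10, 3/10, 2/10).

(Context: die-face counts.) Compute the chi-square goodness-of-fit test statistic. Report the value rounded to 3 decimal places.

n = 69; E_i = n·p_i = [13.80, 20.70, 20.70, 13.80]
χ² = (32−13.80)²/13.80 + (14−20.70)²/20.70 + (11−20.70)²/20.70 + (12−13.80)²/13.80 = 30.9517
df = 3

test statistic = 30.952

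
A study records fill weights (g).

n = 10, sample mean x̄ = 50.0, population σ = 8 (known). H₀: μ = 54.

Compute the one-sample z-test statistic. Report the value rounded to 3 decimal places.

test statistic = -1.581

SE = σ/√n = 8/√10 = 2.5298
z = (x̄−μ₀)/SE = (50.0−54)/2.5298 = -1.5811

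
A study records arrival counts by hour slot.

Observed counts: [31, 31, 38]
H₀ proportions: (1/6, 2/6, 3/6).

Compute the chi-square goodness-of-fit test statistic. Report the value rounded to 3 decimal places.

test statistic = 15.370

n = 100; E_i = n·p_i = [16.67, 33.33, 50.00]
χ² = (31−16.67)²/16.67 + (31−33.33)²/33.33 + (38−50.00)²/50.00 = 15.3700
df = 2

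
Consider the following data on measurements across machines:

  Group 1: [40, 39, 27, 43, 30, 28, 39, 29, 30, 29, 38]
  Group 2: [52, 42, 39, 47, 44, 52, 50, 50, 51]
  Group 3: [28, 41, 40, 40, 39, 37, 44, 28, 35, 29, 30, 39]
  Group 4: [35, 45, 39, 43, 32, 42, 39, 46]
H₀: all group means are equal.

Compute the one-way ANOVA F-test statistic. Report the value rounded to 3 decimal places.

Group means [33.82, 47.44, 35.83, 40.12], grand mean 38.750
SSB = Σnᵢ(x̄ᵢ−x̄)² = 1065.100; SSW = ΣΣ(x−x̄ᵢ)² = 1048.400
MSB = 1065.100/3 = 355.0332; MSW = 1048.400/36 = 29.1222
F = MSB/MSW = 12.1911
df = (3, 36)

test statistic = 12.191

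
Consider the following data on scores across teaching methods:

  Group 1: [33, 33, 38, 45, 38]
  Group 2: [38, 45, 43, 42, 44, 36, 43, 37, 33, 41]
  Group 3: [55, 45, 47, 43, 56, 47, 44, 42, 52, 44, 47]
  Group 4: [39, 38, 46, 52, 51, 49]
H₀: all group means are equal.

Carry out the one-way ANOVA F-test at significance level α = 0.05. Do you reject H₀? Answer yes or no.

Group means [37.40, 40.20, 47.45, 45.83], grand mean 43.312
SSB = Σnᵢ(x̄ᵢ−x̄)² = 498.514; SSW = ΣΣ(x−x̄ᵢ)² = 652.361
MSB = 498.514/3 = 166.1715; MSW = 652.361/28 = 23.2986
F = MSB/MSW = 7.1323
df = (3, 28)
p-value (upper-tail) = 0.00105
At α=0.05: p < α → reject H₀

reject H₀: yes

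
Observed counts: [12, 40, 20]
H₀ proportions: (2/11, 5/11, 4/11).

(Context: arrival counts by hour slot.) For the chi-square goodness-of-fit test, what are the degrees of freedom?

degrees of freedom = 2

df = k − 1 = 3 − 1 = 2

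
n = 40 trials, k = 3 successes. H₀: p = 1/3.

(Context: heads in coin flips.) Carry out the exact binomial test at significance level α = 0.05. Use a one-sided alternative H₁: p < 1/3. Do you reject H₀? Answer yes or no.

reject H₀: yes

Exact binomial: n=40, k=3, p₀=1/3=0.3333
P(X≤3) from Σ C(n,i)·p₀^i·(1−p₀)^(n−i)
p-value (one-sided, H₁ less) = 0.00013
At α=0.05: p < α → reject H₀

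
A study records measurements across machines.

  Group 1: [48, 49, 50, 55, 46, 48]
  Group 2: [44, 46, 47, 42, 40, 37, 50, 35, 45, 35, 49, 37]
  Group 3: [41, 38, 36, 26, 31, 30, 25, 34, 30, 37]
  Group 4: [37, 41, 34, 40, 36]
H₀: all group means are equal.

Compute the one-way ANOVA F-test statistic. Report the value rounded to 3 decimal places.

Group means [49.33, 42.25, 32.80, 37.60], grand mean 39.970
SSB = Σnᵢ(x̄ᵢ−x̄)² = 1130.586; SSW = ΣΣ(x−x̄ᵢ)² = 648.383
MSB = 1130.586/3 = 376.8621; MSW = 648.383/29 = 22.3580
F = MSB/MSW = 16.8558
df = (3, 29)

test statistic = 16.856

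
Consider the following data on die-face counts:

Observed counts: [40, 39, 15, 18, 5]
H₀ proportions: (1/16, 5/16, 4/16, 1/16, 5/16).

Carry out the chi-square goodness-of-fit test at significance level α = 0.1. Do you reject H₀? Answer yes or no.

n = 117; E_i = n·p_i = [7.31, 36.56, 29.25, 7.31, 36.56]
χ² = (40−7.31)²/7.31 + (39−36.56)²/36.56 + (15−29.25)²/29.25 + (18−7.31)²/7.31 + (5−36.56)²/36.56 = 196.0872
df = 4
p-value (upper-tail) = 0.00000
At α=0.1: p < α → reject H₀

reject H₀: yes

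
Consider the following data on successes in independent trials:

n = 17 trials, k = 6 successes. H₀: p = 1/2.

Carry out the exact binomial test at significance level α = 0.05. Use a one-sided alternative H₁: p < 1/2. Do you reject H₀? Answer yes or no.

Exact binomial: n=17, k=6, p₀=1/2=0.5000
P(X≤6) from Σ C(n,i)·p₀^i·(1−p₀)^(n−i)
p-value (one-sided, H₁ less) = 0.16615
At α=0.05: p ≥ α → fail to reject H₀

reject H₀: no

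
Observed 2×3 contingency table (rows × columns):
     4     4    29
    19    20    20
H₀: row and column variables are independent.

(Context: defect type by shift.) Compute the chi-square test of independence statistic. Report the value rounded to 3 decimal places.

Row totals [37, 59], col totals [23, 24, 49], n=96
χ² = (4−8.86)²/8.86 + (4−9.25)²/9.25 + (29−18.89)²/18.89 + (19−14.14)²/14.14 + (20−14.75)²/14.75 + (20−30.11)²/30.11 = 18.0063
df = 2

test statistic = 18.006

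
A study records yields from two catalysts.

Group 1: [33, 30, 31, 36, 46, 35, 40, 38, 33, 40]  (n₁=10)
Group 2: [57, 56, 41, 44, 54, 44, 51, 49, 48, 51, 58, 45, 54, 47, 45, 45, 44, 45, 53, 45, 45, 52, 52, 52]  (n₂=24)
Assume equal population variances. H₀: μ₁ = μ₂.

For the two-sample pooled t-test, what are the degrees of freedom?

degrees of freedom = 32

df = n₁ + n₂ − 2 = 10 + 24 − 2 = 32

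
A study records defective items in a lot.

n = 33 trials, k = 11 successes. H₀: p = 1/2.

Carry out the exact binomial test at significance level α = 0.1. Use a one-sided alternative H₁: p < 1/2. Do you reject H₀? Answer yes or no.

reject H₀: yes

Exact binomial: n=33, k=11, p₀=1/2=0.5000
P(X≤11) from Σ C(n,i)·p₀^i·(1−p₀)^(n−i)
p-value (one-sided, H₁ less) = 0.04007
At α=0.1: p < α → reject H₀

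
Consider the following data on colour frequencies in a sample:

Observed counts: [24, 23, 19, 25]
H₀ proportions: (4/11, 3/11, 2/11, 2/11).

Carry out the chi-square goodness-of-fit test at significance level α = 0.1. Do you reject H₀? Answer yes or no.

n = 91; E_i = n·p_i = [33.09, 24.82, 16.55, 16.55]
χ² = (24−33.09)²/33.09 + (23−24.82)²/24.82 + (19−16.55)²/16.55 + (25−16.55)²/16.55 = 7.3150
df = 3
p-value (upper-tail) = 0.06251
At α=0.1: p < α → reject H₀

reject H₀: yes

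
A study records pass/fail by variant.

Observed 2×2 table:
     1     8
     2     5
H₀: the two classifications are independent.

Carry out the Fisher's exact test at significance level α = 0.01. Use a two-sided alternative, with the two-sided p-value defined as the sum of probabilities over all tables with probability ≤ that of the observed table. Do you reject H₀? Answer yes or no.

Margins: r₁=9, r₂=7, c₁=3, c₂=13, n=16
p_obs = C(9,1)·C(7,2)/C(16,3); sum pmf over tables with pmf ≤ p_obs
p-value (two-sided) = 0.55000
At α=0.01: p ≥ α → fail to reject H₀

reject H₀: no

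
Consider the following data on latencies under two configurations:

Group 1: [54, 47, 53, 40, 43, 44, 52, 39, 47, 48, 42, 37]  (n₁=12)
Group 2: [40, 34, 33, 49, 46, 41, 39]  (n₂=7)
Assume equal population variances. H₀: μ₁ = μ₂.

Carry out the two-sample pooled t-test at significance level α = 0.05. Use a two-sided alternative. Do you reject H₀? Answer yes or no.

reject H₀: no

x̄₁=45.500, s₁=5.617, n₁=12
x̄₂=40.286, s₂=5.823, n₂=7
s_p² = [11·5.617² + 6·5.823²]/17 = 32.3782
SE = √(s_p²·(1/12+1/7)) = 2.7062
t = (45.500−40.286)/2.7062 = 1.9268
df = 17
p-value (two-sided) = 0.07089
At α=0.05: p ≥ α → fail to reject H₀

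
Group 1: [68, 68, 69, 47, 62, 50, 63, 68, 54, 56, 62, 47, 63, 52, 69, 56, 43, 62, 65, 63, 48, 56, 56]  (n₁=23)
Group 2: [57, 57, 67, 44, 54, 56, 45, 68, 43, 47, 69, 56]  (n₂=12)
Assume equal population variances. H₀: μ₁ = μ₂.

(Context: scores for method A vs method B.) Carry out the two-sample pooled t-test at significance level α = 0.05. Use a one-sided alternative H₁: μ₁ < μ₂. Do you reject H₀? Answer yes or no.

x̄₁=58.565, s₁=7.993, n₁=23
x̄₂=55.250, s₂=9.285, n₂=12
s_p² = [22·7.993² + 11·9.285²]/33 = 71.3304
SE = √(s_p²·(1/23+1/12)) = 3.0076
t = (58.565−55.250)/3.0076 = 1.1023
df = 33
p-value (one-sided, H₁ less) = 0.86084
At α=0.05: p ≥ α → fail to reject H₀

reject H₀: no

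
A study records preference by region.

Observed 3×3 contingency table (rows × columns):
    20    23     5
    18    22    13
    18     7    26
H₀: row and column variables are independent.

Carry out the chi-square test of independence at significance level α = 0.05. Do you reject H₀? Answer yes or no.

Row totals [48, 53, 51], col totals [56, 52, 44], n=152
χ² = (20−17.68)²/17.68 + (23−16.42)²/16.42 + (5−13.89)²/13.89 + (18−19.53)²/19.53 + (22−18.13)²/18.13 + (13−15.34)²/15.34 + (18−18.79)²/18.79 + (7−17.45)²/17.45 + (26−14.76)²/14.76 = 24.7770
df = 4
p-value (upper-tail) = 0.00006
At α=0.05: p < α → reject H₀

reject H₀: yes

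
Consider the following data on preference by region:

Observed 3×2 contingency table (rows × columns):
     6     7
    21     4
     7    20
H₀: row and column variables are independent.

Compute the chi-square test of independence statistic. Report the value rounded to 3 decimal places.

Row totals [13, 25, 27], col totals [34, 31], n=65
χ² = (6−6.80)²/6.80 + (7−6.20)²/6.20 + (21−13.08)²/13.08 + (4−11.92)²/11.92 + (7−14.12)²/14.12 + (20−12.88)²/12.88 = 17.7956
df = 2

test statistic = 17.796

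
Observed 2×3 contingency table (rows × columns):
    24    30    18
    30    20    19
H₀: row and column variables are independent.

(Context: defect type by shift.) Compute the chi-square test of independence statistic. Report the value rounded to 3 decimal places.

test statistic = 2.631

Row totals [72, 69], col totals [54, 50, 37], n=141
χ² = (24−27.57)²/27.57 + (30−25.53)²/25.53 + (18−18.89)²/18.89 + (30−26.43)²/26.43 + (20−24.47)²/24.47 + (19−18.11)²/18.11 = 2.6311
df = 2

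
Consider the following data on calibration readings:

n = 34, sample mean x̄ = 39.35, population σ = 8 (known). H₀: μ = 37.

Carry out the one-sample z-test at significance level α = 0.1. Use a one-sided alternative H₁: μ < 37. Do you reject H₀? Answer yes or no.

reject H₀: no

SE = σ/√n = 8/√34 = 1.3720
z = (x̄−μ₀)/SE = (39.35−37)/1.3720 = 1.7128
p-value (one-sided, H₁ less) = 0.95663
At α=0.1: p ≥ α → fail to reject H₀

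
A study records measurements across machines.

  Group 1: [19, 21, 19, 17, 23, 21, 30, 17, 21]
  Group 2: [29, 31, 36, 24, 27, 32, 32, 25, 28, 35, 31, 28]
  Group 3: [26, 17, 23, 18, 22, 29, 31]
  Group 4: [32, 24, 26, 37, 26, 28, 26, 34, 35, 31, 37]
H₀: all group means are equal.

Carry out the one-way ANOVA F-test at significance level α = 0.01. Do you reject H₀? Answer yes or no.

reject H₀: yes

Group means [20.89, 29.83, 23.71, 30.55], grand mean 26.872
SSB = Σnᵢ(x̄ᵢ−x̄)² = 645.648; SSW = ΣΣ(x−x̄ᵢ)² = 670.711
MSB = 645.648/3 = 215.2159; MSW = 670.711/35 = 19.1632
F = MSB/MSW = 11.2307
df = (3, 35)
p-value (upper-tail) = 0.00003
At α=0.01: p < α → reject H₀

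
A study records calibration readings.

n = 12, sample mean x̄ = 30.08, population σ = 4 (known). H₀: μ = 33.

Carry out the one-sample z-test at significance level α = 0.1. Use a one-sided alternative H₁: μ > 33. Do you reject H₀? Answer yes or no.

reject H₀: no

SE = σ/√n = 4/√12 = 1.1547
z = (x̄−μ₀)/SE = (30.08−33)/1.1547 = -2.5288
p-value (one-sided, H₁ greater) = 0.99428
At α=0.1: p ≥ α → fail to reject H₀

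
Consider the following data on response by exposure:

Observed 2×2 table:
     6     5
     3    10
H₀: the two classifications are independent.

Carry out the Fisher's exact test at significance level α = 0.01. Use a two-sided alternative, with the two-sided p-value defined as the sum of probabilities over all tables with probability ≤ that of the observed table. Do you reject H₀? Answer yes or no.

reject H₀: no

Margins: r₁=11, r₂=13, c₁=9, c₂=15, n=24
p_obs = C(11,6)·C(13,3)/C(24,9); sum pmf over tables with pmf ≤ p_obs
p-value (two-sided) = 0.20598
At α=0.01: p ≥ α → fail to reject H₀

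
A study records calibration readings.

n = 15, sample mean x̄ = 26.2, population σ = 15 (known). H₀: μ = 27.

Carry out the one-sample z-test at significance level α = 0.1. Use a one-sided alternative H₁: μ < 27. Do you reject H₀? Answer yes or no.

reject H₀: no

SE = σ/√n = 15/√15 = 3.8730
z = (x̄−μ₀)/SE = (26.2−27)/3.8730 = -0.2066
p-value (one-sided, H₁ less) = 0.41818
At α=0.1: p ≥ α → fail to reject H₀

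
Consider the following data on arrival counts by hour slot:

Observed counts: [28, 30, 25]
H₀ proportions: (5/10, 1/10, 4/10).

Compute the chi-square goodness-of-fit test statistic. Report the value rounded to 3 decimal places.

test statistic = 63.151

n = 83; E_i = n·p_i = [41.50, 8.30, 33.20]
χ² = (28−41.50)²/41.50 + (30−8.30)²/8.30 + (25−33.20)²/33.20 = 63.1506
df = 2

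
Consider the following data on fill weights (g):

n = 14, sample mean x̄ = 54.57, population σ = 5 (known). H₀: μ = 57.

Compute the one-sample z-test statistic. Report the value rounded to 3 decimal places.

SE = σ/√n = 5/√14 = 1.3363
z = (x̄−μ₀)/SE = (54.57−57)/1.3363 = -1.8184

test statistic = -1.818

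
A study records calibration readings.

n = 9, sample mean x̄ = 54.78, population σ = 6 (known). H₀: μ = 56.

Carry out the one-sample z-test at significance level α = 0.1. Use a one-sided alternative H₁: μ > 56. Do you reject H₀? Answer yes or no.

SE = σ/√n = 6/√9 = 2.0000
z = (x̄−μ₀)/SE = (54.78−56)/2.0000 = -0.6100
p-value (one-sided, H₁ greater) = 0.72907
At α=0.1: p ≥ α → fail to reject H₀

reject H₀: no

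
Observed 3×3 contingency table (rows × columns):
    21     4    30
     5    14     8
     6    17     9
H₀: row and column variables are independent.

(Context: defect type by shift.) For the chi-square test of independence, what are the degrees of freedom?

degrees of freedom = 4

df = (r−1)(c−1) = (3−1)·(3−1) = 4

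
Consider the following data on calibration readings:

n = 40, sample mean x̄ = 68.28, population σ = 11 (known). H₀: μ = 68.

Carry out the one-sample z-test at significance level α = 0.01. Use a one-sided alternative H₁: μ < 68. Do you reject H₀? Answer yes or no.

reject H₀: no

SE = σ/√n = 11/√40 = 1.7393
z = (x̄−μ₀)/SE = (68.28−68)/1.7393 = 0.1610
p-value (one-sided, H₁ less) = 0.56395
At α=0.01: p ≥ α → fail to reject H₀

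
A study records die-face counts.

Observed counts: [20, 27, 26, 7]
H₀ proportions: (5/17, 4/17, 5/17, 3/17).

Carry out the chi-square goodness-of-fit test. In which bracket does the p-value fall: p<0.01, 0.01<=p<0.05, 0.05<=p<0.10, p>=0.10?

n = 80; E_i = n·p_i = [23.53, 18.82, 23.53, 14.12]
χ² = (20−23.53)²/23.53 + (27−18.82)²/18.82 + (26−23.53)²/23.53 + (7−14.12)²/14.12 = 7.9290
df = 3
p-value (upper-tail) = 0.04750
→ bracket: 0.01<=p<0.05

p-value bracket: 0.01<=p<0.05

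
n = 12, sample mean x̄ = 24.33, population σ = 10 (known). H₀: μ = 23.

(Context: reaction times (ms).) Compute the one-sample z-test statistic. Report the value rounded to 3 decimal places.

test statistic = 0.461

SE = σ/√n = 10/√12 = 2.8868
z = (x̄−μ₀)/SE = (24.33−23)/2.8868 = 0.4607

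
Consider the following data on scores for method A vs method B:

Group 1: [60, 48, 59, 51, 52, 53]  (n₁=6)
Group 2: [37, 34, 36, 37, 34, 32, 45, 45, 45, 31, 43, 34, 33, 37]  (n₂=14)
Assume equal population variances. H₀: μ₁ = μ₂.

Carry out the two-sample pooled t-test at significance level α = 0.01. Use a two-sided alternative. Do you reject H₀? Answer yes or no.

reject H₀: yes

x̄₁=53.833, s₁=4.708, n₁=6
x̄₂=37.357, s₂=5.048, n₂=14
s_p² = [5·4.708² + 13·5.048²]/18 = 24.5582
SE = √(s_p²·(1/6+1/14)) = 2.4181
t = (53.833−37.357)/2.4181 = 6.8137
df = 18
p-value (two-sided) = 0.00000
At α=0.01: p < α → reject H₀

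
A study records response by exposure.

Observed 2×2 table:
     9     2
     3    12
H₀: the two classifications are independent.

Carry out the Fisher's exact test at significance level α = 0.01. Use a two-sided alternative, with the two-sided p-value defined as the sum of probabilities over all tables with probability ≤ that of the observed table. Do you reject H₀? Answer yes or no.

reject H₀: yes

Margins: r₁=11, r₂=15, c₁=12, c₂=14, n=26
p_obs = C(11,9)·C(15,3)/C(26,12); sum pmf over tables with pmf ≤ p_obs
p-value (two-sided) = 0.00431
At α=0.01: p < α → reject H₀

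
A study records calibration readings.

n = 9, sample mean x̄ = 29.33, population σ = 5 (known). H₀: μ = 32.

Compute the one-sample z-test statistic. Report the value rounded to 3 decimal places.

SE = σ/√n = 5/√9 = 1.6667
z = (x̄−μ₀)/SE = (29.33−32)/1.6667 = -1.6020

test statistic = -1.602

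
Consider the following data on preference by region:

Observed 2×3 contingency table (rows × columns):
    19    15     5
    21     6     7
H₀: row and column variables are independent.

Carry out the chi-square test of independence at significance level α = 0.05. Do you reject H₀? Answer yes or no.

reject H₀: no

Row totals [39, 34], col totals [40, 21, 12], n=73
χ² = (19−21.37)²/21.37 + (15−11.22)²/11.22 + (5−6.41)²/6.41 + (21−18.63)²/18.63 + (6−9.78)²/9.78 + (7−5.59)²/5.59 = 3.9666
df = 2
p-value (upper-tail) = 0.13761
At α=0.05: p ≥ α → fail to reject H₀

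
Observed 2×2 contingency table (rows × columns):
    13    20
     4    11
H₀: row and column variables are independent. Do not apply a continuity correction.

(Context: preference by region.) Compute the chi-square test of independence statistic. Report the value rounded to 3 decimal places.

test statistic = 0.730

Row totals [33, 15], col totals [17, 31], n=48
χ² = (13−11.69)²/11.69 + (20−21.31)²/21.31 + (4−5.31)²/5.31 + (11−9.69)²/9.69 = 0.7303
df = 1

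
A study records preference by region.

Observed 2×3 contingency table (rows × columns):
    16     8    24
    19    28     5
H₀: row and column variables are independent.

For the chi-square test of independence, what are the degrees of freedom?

df = (r−1)(c−1) = (2−1)·(3−1) = 2

degrees of freedom = 2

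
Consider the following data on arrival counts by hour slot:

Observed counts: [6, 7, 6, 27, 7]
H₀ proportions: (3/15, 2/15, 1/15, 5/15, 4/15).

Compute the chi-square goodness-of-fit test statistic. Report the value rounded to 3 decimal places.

test statistic = 12.250

n = 53; E_i = n·p_i = [10.60, 7.07, 3.53, 17.67, 14.13]
χ² = (6−10.60)²/10.60 + (7−7.07)²/7.07 + (6−3.53)²/3.53 + (27−17.67)²/17.67 + (7−14.13)²/14.13 = 12.2500
df = 4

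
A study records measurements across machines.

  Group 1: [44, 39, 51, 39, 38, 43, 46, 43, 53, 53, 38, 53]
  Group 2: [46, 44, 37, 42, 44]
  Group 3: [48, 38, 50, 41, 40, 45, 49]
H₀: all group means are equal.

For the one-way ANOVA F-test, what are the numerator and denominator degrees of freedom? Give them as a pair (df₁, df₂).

degrees of freedom = [2, 21]

k = 3 groups, N = 24 total
df = (k−1, N−k) = (3−1, 24−3) = (2, 21)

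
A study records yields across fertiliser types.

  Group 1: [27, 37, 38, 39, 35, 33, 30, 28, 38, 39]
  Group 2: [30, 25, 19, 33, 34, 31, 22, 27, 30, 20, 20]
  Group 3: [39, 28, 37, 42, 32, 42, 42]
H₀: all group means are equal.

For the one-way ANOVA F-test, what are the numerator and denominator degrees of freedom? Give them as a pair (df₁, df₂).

degrees of freedom = [2, 25]

k = 3 groups, N = 28 total
df = (k−1, N−k) = (3−1, 28−3) = (2, 25)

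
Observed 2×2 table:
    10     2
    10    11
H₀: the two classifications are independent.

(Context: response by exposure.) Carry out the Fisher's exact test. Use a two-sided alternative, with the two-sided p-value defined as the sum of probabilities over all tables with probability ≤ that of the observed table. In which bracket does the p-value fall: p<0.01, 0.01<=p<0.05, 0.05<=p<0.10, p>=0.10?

p-value bracket: 0.05<=p<0.10

Margins: r₁=12, r₂=21, c₁=20, c₂=13, n=33
p_obs = C(12,10)·C(21,10)/C(33,20); sum pmf over tables with pmf ≤ p_obs
p-value (two-sided) = 0.06715
→ bracket: 0.05<=p<0.10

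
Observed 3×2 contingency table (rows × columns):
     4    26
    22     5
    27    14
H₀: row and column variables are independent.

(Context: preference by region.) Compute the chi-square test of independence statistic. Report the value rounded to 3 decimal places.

test statistic = 30.509

Row totals [30, 27, 41], col totals [53, 45], n=98
χ² = (4−16.22)²/16.22 + (26−13.78)²/13.78 + (22−14.60)²/14.60 + (5−12.40)²/12.40 + (27−22.17)²/22.17 + (14−18.83)²/18.83 = 30.5092
df = 2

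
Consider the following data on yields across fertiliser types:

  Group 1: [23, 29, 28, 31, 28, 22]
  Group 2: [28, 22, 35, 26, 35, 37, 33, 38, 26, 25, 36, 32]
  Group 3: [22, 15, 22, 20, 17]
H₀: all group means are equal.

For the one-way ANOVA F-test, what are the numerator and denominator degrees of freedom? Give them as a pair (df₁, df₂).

degrees of freedom = [2, 20]

k = 3 groups, N = 23 total
df = (k−1, N−k) = (3−1, 23−3) = (2, 20)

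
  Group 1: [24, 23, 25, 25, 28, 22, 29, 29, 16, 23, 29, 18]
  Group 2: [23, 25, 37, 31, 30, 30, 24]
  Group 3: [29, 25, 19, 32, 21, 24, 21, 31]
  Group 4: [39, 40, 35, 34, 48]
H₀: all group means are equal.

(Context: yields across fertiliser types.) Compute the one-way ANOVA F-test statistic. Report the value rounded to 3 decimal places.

Group means [24.25, 28.57, 25.25, 39.20], grand mean 27.781
SSB = Σnᵢ(x̄ᵢ−x̄)² = 857.204; SSW = ΣΣ(x−x̄ᵢ)² = 636.264
MSB = 857.204/3 = 285.7348; MSW = 636.264/28 = 22.7237
F = MSB/MSW = 12.5743
df = (3, 28)

test statistic = 12.574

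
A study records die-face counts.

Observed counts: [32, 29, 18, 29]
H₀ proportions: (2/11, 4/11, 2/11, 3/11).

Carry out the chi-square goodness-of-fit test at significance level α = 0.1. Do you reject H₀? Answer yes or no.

reject H₀: yes

n = 108; E_i = n·p_i = [19.64, 39.27, 19.64, 29.45]
χ² = (32−19.64)²/19.64 + (29−39.27)²/39.27 + (18−19.64)²/19.64 + (29−29.45)²/29.45 = 10.6150
df = 3
p-value (upper-tail) = 0.01400
At α=0.1: p < α → reject H₀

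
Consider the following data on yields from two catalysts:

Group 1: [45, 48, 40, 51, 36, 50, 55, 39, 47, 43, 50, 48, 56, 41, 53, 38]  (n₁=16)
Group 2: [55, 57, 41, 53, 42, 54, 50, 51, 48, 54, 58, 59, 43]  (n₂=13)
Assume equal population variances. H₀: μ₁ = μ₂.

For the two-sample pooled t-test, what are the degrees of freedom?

degrees of freedom = 27

df = n₁ + n₂ − 2 = 16 + 13 − 2 = 27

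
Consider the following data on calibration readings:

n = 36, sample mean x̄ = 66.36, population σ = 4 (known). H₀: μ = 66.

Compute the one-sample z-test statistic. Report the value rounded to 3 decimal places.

test statistic = 0.540

SE = σ/√n = 4/√36 = 0.6667
z = (x̄−μ₀)/SE = (66.36−66)/0.6667 = 0.5400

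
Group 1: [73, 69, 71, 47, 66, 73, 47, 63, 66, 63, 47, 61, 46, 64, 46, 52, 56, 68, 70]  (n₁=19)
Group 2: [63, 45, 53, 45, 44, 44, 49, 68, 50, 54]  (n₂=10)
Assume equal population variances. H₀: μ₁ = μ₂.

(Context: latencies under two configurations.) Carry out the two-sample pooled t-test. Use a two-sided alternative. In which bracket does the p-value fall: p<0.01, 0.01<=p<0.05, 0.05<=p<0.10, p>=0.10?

x̄₁=60.421, s₁=9.963, n₁=19
x̄₂=51.500, s₂=8.290, n₂=10
s_p² = [18·9.963² + 9·8.290²]/27 = 89.0789
SE = √(s_p²·(1/19+1/10)) = 3.6873
t = (60.421−51.500)/3.6873 = 2.4194
df = 27
p-value (two-sided) = 0.02256
→ bracket: 0.01<=p<0.05

p-value bracket: 0.01<=p<0.05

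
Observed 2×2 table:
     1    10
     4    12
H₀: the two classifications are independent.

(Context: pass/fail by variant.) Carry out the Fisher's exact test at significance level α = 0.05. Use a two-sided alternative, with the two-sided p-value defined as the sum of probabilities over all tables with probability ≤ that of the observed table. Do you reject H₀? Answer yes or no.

reject H₀: no

Margins: r₁=11, r₂=16, c₁=5, c₂=22, n=27
p_obs = C(11,1)·C(16,4)/C(27,5); sum pmf over tables with pmf ≤ p_obs
p-value (two-sided) = 0.61848
At α=0.05: p ≥ α → fail to reject H₀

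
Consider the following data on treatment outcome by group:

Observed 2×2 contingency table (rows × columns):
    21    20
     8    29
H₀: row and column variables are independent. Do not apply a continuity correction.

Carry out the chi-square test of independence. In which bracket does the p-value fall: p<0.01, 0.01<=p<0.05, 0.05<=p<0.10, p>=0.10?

Row totals [41, 37], col totals [29, 49], n=78
χ² = (21−15.24)²/15.24 + (20−25.76)²/25.76 + (8−13.76)²/13.76 + (29−23.24)²/23.24 = 7.2947
df = 1
p-value (upper-tail) = 0.00692
→ bracket: p<0.01

p-value bracket: p<0.01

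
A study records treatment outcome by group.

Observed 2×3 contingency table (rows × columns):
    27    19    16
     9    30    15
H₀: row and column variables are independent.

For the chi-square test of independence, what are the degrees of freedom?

degrees of freedom = 2

df = (r−1)(c−1) = (2−1)·(3−1) = 2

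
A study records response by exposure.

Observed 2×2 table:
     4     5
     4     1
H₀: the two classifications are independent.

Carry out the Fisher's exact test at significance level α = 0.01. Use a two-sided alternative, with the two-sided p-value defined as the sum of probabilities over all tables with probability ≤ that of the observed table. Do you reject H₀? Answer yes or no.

Margins: r₁=9, r₂=5, c₁=8, c₂=6, n=14
p_obs = C(9,4)·C(5,4)/C(14,8); sum pmf over tables with pmf ≤ p_obs
p-value (two-sided) = 0.30070
At α=0.01: p ≥ α → fail to reject H₀

reject H₀: no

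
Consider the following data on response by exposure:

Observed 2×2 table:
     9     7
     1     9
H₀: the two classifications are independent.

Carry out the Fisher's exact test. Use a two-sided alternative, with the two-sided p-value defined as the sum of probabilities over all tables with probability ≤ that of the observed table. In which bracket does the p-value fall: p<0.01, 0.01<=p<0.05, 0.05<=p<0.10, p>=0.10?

p-value bracket: 0.01<=p<0.05

Margins: r₁=16, r₂=10, c₁=10, c₂=16, n=26
p_obs = C(16,9)·C(10,1)/C(26,10); sum pmf over tables with pmf ≤ p_obs
p-value (two-sided) = 0.03674
→ bracket: 0.01<=p<0.05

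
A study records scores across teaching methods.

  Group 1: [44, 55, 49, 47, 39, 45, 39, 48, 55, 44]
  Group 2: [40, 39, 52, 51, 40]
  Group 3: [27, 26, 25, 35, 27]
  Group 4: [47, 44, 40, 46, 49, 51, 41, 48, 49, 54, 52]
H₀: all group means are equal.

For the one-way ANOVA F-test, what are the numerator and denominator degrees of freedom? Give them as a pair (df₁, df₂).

degrees of freedom = [3, 27]

k = 4 groups, N = 31 total
df = (k−1, N−k) = (4−1, 31−4) = (3, 27)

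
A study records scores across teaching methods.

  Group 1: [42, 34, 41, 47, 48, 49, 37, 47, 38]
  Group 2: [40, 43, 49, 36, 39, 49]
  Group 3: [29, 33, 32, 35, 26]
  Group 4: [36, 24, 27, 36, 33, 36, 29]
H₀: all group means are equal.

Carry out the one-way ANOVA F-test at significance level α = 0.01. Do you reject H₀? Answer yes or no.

Group means [42.56, 42.67, 31.00, 31.57], grand mean 37.593
SSB = Σnᵢ(x̄ᵢ−x̄)² = 847.249; SSW = ΣΣ(x−x̄ᵢ)² = 579.270
MSB = 847.249/3 = 282.4162; MSW = 579.270/23 = 25.1856
F = MSB/MSW = 11.2134
df = (3, 23)
p-value (upper-tail) = 0.00010
At α=0.01: p < α → reject H₀

reject H₀: yes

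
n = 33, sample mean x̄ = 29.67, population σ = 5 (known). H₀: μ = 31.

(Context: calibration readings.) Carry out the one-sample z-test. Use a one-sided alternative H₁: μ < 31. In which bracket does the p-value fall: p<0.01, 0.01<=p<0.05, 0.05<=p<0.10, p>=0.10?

SE = σ/√n = 5/√33 = 0.8704
z = (x̄−μ₀)/SE = (29.67−31)/0.8704 = -1.5281
p-value (one-sided, H₁ less) = 0.06325
→ bracket: 0.05<=p<0.10

p-value bracket: 0.05<=p<0.10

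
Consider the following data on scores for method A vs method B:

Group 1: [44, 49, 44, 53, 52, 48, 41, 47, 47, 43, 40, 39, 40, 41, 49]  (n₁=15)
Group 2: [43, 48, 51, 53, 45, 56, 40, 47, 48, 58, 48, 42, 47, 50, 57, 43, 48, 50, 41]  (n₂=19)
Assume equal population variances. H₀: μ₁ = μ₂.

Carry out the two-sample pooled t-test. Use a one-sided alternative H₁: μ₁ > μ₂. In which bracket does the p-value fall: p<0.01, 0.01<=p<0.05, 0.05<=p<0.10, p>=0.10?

x̄₁=45.133, s₁=4.518, n₁=15
x̄₂=48.158, s₂=5.252, n₂=19
s_p² = [14·4.518² + 18·5.252²]/32 = 24.4456
SE = √(s_p²·(1/15+1/19)) = 1.7077
t = (45.133−48.158)/1.7077 = -1.7711
df = 32
p-value (one-sided, H₁ greater) = 0.95697
→ bracket: p>=0.10

p-value bracket: p>=0.10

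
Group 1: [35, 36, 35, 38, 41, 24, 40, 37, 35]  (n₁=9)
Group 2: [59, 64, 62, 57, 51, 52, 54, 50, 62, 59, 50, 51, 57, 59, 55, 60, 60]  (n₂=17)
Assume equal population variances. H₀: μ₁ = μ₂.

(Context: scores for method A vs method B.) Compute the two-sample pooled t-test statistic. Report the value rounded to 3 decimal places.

test statistic = -10.840

x̄₁=35.667, s₁=4.899, n₁=9
x̄₂=56.588, s₂=4.570, n₂=17
s_p² = [8·4.899² + 16·4.570²]/24 = 21.9216
SE = √(s_p²·(1/9+1/17)) = 1.9301
t = (35.667−56.588)/1.9301 = -10.8397
df = 24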